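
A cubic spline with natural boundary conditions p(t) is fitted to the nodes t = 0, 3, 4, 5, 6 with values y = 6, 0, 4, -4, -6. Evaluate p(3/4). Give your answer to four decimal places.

Let σ_i = p''(x_i). Step sizes h_i = 3, 1, 1, 1; slopes of the chords Δ_i = (y_(i+1) - y_i)/h_i = -2, 4, -8, -2.
  3·σ_0 + 8·σ_1 + 1·σ_2 = 6(Δ_1 - Δ_0) = 36
  1·σ_1 + 4·σ_2 + 1·σ_3 = 6(Δ_2 - Δ_1) = -72
  1·σ_2 + 4·σ_3 + 1·σ_4 = 6(Δ_3 - Δ_2) = 36
Natural end conditions: σ_0 = σ_4 = 0.
Hence σ_0 = 0, σ_1 = 216/29, σ_2 = -684/29, σ_3 = 432/29, σ_4 = 0.
On [0, 3], p(t) = 6 - 166/29·t + 0·t² + 12/29·t³.
With t = 3/4: p(3/4) = 873/464.

1.8815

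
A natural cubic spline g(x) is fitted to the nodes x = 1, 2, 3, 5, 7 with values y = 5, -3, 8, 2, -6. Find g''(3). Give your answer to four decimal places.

Let m_i = g''(x_i). Step sizes h_i = 1, 1, 2, 2; slopes of the chords Δ_i = (y_(i+1) - y_i)/h_i = -8, 11, -3, -4.
  1·m_0 + 4·m_1 + 1·m_2 = 6(Δ_1 - Δ_0) = 114
  1·m_1 + 6·m_2 + 2·m_3 = 6(Δ_2 - Δ_1) = -84
  2·m_2 + 8·m_3 + 2·m_4 = 6(Δ_3 - Δ_2) = -6
Natural end conditions: m_0 = m_4 = 0.
Solving: m_0 = 0, m_1 = 473/14, m_2 = -148/7, m_3 = 127/28, m_4 = 0.

-21.1429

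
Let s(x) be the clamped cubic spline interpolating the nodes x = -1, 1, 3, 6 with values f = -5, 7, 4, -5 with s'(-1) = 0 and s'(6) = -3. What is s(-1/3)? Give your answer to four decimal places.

Let σ_i = s''(x_i). Step sizes h_i = 2, 2, 3; slopes of the chords Δ_i = (y_(i+1) - y_i)/h_i = 6, -3/2, -3.
  2·σ_0 + 8·σ_1 + 2·σ_2 = 6(Δ_1 - Δ_0) = -45
  2·σ_1 + 10·σ_2 + 3·σ_3 = 6(Δ_2 - Δ_1) = -9
Clamped end conditions give two more equations: 2h_0·σ_0 + h_0·σ_1 = 6(Δ_0 - s'(-1)) = 36 and h_2·σ_2 + 2h_2·σ_3 = 6(s'(6) - Δ_2) = 0.
Solving: σ_0 = 1011/74, σ_1 = -345/37, σ_2 = 42/37, σ_3 = -21/37.
On [-1, 1], s(x) = -5 + 0·(x + 1) + 1011/148·(x + 1)² - 567/296·(x + 1)³.
With (x + 1) = 2/3: s(-1/3) = -281/111.

-2.5315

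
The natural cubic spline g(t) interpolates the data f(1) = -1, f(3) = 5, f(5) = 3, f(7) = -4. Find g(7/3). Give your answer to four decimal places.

Write m_i for g''(x_i). With h_i = 2, 2, 2 and divided differences Δ_i = 3, -1, -7/2, the continuity of g' gives the tridiagonal system
  2·m_0 + 8·m_1 + 2·m_2 = 6(Δ_1 - Δ_0) = -24
  2·m_1 + 8·m_2 + 2·m_3 = 6(Δ_2 - Δ_1) = -15
Natural end conditions: m_0 = m_3 = 0.
Solving the tridiagonal system: m_0 = 0, m_1 = -27/10, m_2 = -6/5, m_3 = 0.
On [1, 3], g(t) = -1 + 39/10·(t - 1) + 0·(t - 1)² - 9/40·(t - 1)³.
With (t - 1) = 4/3: g(7/3) = 11/3.

3.6667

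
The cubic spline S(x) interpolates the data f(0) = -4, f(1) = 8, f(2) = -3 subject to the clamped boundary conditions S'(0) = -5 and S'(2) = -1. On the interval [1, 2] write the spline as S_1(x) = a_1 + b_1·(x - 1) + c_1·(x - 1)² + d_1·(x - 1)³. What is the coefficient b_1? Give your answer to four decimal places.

Let M_i = S''(x_i). Step sizes h_i = 1, 1; slopes of the chords Δ_i = (y_(i+1) - y_i)/h_i = 12, -11.
  1·M_0 + 4·M_1 + 1·M_2 = 6(Δ_1 - Δ_0) = -138
Clamped end conditions give two more equations: 2h_0·M_0 + h_0·M_1 = 6(Δ_0 - S'(0)) = 102 and h_1·M_1 + 2h_1·M_2 = 6(S'(2) - Δ_1) = 60.
Hence M_0 = 175/2, M_1 = -73, M_2 = 133/2.
On [1, 2], with S_1(x) = a_1 + b_1·(x - 1) + c_1·(x - 1)² + d_1·(x - 1)³: c_1 = M_1/2 = -73/2, d_1 = (M_2 - M_1)/(6h_1) = 93/4, b_1 = Δ_1 - h_1(2M_1 + M_2)/6 = 9/4.

2.2500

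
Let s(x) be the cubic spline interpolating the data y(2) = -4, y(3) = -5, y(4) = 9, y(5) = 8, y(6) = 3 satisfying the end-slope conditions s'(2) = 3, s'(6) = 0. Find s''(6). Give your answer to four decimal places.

16.0714

Write M_i for s''(x_i). With h_i = 1, 1, 1, 1 and divided differences Δ_i = -1, 14, -1, -5, the continuity of s' gives the tridiagonal system
  1·M_0 + 4·M_1 + 1·M_2 = 6(Δ_1 - Δ_0) = 90
  1·M_1 + 4·M_2 + 1·M_3 = 6(Δ_2 - Δ_1) = -90
  1·M_2 + 4·M_3 + 1·M_4 = 6(Δ_3 - Δ_2) = -24
Clamped end conditions give two more equations: 2h_0·M_0 + h_0·M_1 = 6(Δ_0 - s'(2)) = -24 and h_3·M_3 + 2h_3·M_4 = 6(s'(6) - Δ_3) = 30.
Forward elimination and back-substitution give M_0 = -435/14, M_1 = 267/7, M_2 = -63/2, M_3 = -15/7, M_4 = 225/14.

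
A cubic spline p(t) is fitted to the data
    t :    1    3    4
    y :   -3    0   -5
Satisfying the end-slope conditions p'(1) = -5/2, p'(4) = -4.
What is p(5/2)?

Put M_i = p'' at the i-th knot. Here h = (2, 1) and Δ = (3/2, -5), so the interior equations h_(i-1)·M_(i-1) + 2(h_(i-1)+h_i)·M_i + h_i·M_(i+1) = 6(Δ_i − Δ_(i-1)) read
  2·M_0 + 6·M_1 + 1·M_2 = 6(Δ_1 - Δ_0) = -39
Clamped end conditions give two more equations: 2h_0·M_0 + h_0·M_1 = 6(Δ_0 - p'(1)) = 24 and h_1·M_1 + 2h_1·M_2 = 6(p'(4) - Δ_1) = 6.
Solving: M_0 = 12, M_1 = -12, M_2 = 9.
On [1, 3], p(t) = -3 - 5/2·(t - 1) + 6·(t - 1)² - 2·(t - 1)³.
With (t - 1) = 3/2: p(5/2) = 0.

0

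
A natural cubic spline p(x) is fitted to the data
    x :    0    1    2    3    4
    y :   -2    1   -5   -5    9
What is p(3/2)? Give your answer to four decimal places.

Put M_i = p'' at the i-th knot. Here h = (1, 1, 1, 1) and Δ = (3, -6, 0, 14), so the interior equations h_(i-1)·M_(i-1) + 2(h_(i-1)+h_i)·M_i + h_i·M_(i+1) = 6(Δ_i − Δ_(i-1)) read
  1·M_0 + 4·M_1 + 1·M_2 = 6(Δ_1 - Δ_0) = -54
  1·M_1 + 4·M_2 + 1·M_3 = 6(Δ_2 - Δ_1) = 36
  1·M_2 + 4·M_3 + 1·M_4 = 6(Δ_3 - Δ_2) = 84
Natural end conditions: M_0 = M_4 = 0.
Hence M_0 = 0, M_1 = -435/28, M_2 = 57/7, M_3 = 531/28, M_4 = 0.
On [1, 2], p(x) = 1 - 61/28·(x - 1) - 435/56·(x - 1)² + 221/56·(x - 1)³.
With (x - 1) = 1/2: p(3/2) = -689/448.

-1.5379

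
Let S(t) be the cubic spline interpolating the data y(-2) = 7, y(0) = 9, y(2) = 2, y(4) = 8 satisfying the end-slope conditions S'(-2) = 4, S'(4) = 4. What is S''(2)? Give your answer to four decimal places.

6.4000

With σ_i denoting the second derivative at x_i, h_i = 2, 2, 2, and Δ_i = (y_(i+1) − y_i)/h_i = 1, -7/2, 3:
  2·σ_0 + 8·σ_1 + 2·σ_2 = 6(Δ_1 - Δ_0) = -27
  2·σ_1 + 8·σ_2 + 2·σ_3 = 6(Δ_2 - Δ_1) = 39
Clamped end conditions give two more equations: 2h_0·σ_0 + h_0·σ_1 = 6(Δ_0 - S'(-2)) = -18 and h_2·σ_2 + 2h_2·σ_3 = 6(S'(4) - Δ_2) = 6.
Forward elimination and back-substitution give σ_0 = -23/10, σ_1 = -22/5, σ_2 = 32/5, σ_3 = -17/10.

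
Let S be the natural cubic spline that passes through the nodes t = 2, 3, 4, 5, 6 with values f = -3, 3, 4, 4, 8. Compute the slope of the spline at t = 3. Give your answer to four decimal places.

Write m_i for S''(x_i). With h_i = 1, 1, 1, 1 and divided differences Δ_i = 6, 1, 0, 4, the continuity of S' gives the tridiagonal system
  1·m_0 + 4·m_1 + 1·m_2 = 6(Δ_1 - Δ_0) = -30
  1·m_1 + 4·m_2 + 1·m_3 = 6(Δ_2 - Δ_1) = -6
  1·m_2 + 4·m_3 + 1·m_4 = 6(Δ_3 - Δ_2) = 24
Natural end conditions: m_0 = m_4 = 0.
Solving the tridiagonal system: m_0 = 0, m_1 = -201/28, m_2 = -9/7, m_3 = 177/28, m_4 = 0.
On [3, 4], S'(t) = b_1 + 2c_1·(t - 3) + 3d_1·(t - 3)² with b_1 = Δ_1 - h_1(2m_1 + m_2)/6 = 101/28, c_1 = m_1/2 = -201/56, d_1 = (m_2 - m_1)/(6h_1) = 55/56. So S'(3) = 101/28.

3.6071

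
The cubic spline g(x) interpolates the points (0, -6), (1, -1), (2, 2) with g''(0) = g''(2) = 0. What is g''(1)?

Put M_i = g'' at the i-th knot. Here h = (1, 1) and Δ = (5, 3), so the interior equations h_(i-1)·M_(i-1) + 2(h_(i-1)+h_i)·M_i + h_i·M_(i+1) = 6(Δ_i − Δ_(i-1)) read
  1·M_0 + 4·M_1 + 1·M_2 = 6(Δ_1 - Δ_0) = -12
Natural end conditions: M_0 = M_2 = 0.
Forward elimination and back-substitution give M_0 = 0, M_1 = -3, M_2 = 0.

-3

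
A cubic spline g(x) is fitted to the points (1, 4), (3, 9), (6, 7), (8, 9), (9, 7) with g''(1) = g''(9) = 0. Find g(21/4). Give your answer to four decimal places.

Write M_i for g''(x_i). With h_i = 2, 3, 2, 1 and divided differences Δ_i = 5/2, -2/3, 1, -2, the continuity of g' gives the tridiagonal system
  2·M_0 + 10·M_1 + 3·M_2 = 6(Δ_1 - Δ_0) = -19
  3·M_1 + 10·M_2 + 2·M_3 = 6(Δ_2 - Δ_1) = 10
  2·M_2 + 6·M_3 + 1·M_4 = 6(Δ_3 - Δ_2) = -18
Natural end conditions: M_0 = M_4 = 0.
Solving the tridiagonal system: M_0 = 0, M_1 = -676/253, M_2 = 651/253, M_3 = -976/253, M_4 = 0.
On [3, 6], g(x) = 9 + 1091/1518·(x - 3) - 338/253·(x - 3)² + 1327/4554·(x - 3)³.
With (x - 3) = 9/4: g(21/4) = 21117/2944.

7.1729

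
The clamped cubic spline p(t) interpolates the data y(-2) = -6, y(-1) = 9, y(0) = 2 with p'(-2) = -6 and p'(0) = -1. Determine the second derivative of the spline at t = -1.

-71

With m_i denoting the second derivative at x_i, h_i = 1, 1, and Δ_i = (y_(i+1) − y_i)/h_i = 15, -7:
  1·m_0 + 4·m_1 + 1·m_2 = 6(Δ_1 - Δ_0) = -132
Clamped end conditions give two more equations: 2h_0·m_0 + h_0·m_1 = 6(Δ_0 - p'(-2)) = 126 and h_1·m_1 + 2h_1·m_2 = 6(p'(0) - Δ_1) = 36.
Forward elimination and back-substitution give m_0 = 197/2, m_1 = -71, m_2 = 107/2.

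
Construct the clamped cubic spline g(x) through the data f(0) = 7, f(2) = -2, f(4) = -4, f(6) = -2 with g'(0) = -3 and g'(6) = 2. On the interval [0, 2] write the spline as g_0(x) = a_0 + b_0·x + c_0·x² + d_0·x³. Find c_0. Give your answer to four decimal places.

-2.0167

Put m_i = g'' at the i-th knot. Here h = (2, 2, 2) and Δ = (-9/2, -1, 1), so the interior equations h_(i-1)·m_(i-1) + 2(h_(i-1)+h_i)·m_i + h_i·m_(i+1) = 6(Δ_i − Δ_(i-1)) read
  2·m_0 + 8·m_1 + 2·m_2 = 6(Δ_1 - Δ_0) = 21
  2·m_1 + 8·m_2 + 2·m_3 = 6(Δ_2 - Δ_1) = 12
Clamped end conditions give two more equations: 2h_0·m_0 + h_0·m_1 = 6(Δ_0 - g'(0)) = -9 and h_2·m_2 + 2h_2·m_3 = 6(g'(6) - Δ_2) = 6.
Solving: m_0 = -121/30, m_1 = 107/30, m_2 = 4/15, m_3 = 41/30.
On [0, 2], with g_0(x) = a_0 + b_0·x + c_0·x² + d_0·x³: c_0 = m_0/2 = -121/60, d_0 = (m_1 - m_0)/(6h_0) = 19/30, b_0 = Δ_0 - h_0(2m_0 + m_1)/6 = -3.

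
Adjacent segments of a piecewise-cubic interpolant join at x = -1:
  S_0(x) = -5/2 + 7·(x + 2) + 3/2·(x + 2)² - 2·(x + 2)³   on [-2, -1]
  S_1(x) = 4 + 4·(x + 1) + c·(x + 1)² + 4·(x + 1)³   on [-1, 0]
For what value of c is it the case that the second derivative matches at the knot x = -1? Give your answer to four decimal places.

S_0''(x) = 3 - 12·(x + 2), so S_0''(-1) = -9. On the right, S_1''(-1) = 2c, so c = -9/2.

-4.5000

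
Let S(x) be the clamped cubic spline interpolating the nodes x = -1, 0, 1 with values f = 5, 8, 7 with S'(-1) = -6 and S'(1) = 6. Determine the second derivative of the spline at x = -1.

Write M_i for S''(x_i). With h_i = 1, 1 and divided differences Δ_i = 3, -1, the continuity of S' gives the tridiagonal system
  1·M_0 + 4·M_1 + 1·M_2 = 6(Δ_1 - Δ_0) = -24
Clamped end conditions give two more equations: 2h_0·M_0 + h_0·M_1 = 6(Δ_0 - S'(-1)) = 54 and h_1·M_1 + 2h_1·M_2 = 6(S'(1) - Δ_1) = 42.
Forward elimination and back-substitution give M_0 = 39, M_1 = -24, M_2 = 33.

39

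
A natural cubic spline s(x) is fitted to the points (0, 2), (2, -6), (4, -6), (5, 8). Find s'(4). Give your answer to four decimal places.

9.2727

Write M_i for s''(x_i). With h_i = 2, 2, 1 and divided differences Δ_i = -4, 0, 14, the continuity of s' gives the tridiagonal system
  2·M_0 + 8·M_1 + 2·M_2 = 6(Δ_1 - Δ_0) = 24
  2·M_1 + 6·M_2 + 1·M_3 = 6(Δ_2 - Δ_1) = 84
Natural end conditions: M_0 = M_3 = 0.
Solving: M_0 = 0, M_1 = -6/11, M_2 = 156/11, M_3 = 0.
On [4, 5], s'(x) = b_2 + 2c_2·(x - 4) + 3d_2·(x - 4)² with b_2 = Δ_2 - h_2(2M_2 + M_3)/6 = 102/11, c_2 = M_2/2 = 78/11, d_2 = (M_3 - M_2)/(6h_2) = -26/11. So s'(4) = 102/11.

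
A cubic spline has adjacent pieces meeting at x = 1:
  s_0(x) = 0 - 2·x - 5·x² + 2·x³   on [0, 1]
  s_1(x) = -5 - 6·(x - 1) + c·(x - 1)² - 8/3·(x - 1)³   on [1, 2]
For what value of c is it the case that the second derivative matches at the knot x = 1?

s_0''(x) = -10 + 12·x, so s_0''(1) = 2. On the right, s_1''(1) = 2c, so c = 1.

1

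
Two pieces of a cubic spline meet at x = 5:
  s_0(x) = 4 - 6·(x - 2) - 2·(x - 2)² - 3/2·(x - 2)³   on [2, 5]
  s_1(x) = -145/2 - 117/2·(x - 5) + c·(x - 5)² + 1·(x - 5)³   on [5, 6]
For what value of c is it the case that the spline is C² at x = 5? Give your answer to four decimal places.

s_0''(x) = -4 - 9·(x - 2), so s_0''(5) = -31. On the right, s_1''(5) = 2c, so c = -31/2.

-15.5000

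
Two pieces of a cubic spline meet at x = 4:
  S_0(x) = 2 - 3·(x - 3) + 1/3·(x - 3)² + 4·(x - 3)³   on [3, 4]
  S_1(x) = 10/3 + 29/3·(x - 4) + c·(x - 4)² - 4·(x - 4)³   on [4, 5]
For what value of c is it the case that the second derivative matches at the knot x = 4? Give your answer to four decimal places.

S_0''(x) = 2/3 + 24·(x - 3), so S_0''(4) = 74/3. On the right, S_1''(4) = 2c, so c = 37/3.

12.3333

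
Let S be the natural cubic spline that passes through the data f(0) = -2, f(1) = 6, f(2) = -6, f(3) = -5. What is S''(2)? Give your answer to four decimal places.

28.8000

With m_i denoting the second derivative at x_i, h_i = 1, 1, 1, and Δ_i = (y_(i+1) − y_i)/h_i = 8, -12, 1:
  1·m_0 + 4·m_1 + 1·m_2 = 6(Δ_1 - Δ_0) = -120
  1·m_1 + 4·m_2 + 1·m_3 = 6(Δ_2 - Δ_1) = 78
Natural end conditions: m_0 = m_3 = 0.
Forward elimination and back-substitution give m_0 = 0, m_1 = -186/5, m_2 = 144/5, m_3 = 0.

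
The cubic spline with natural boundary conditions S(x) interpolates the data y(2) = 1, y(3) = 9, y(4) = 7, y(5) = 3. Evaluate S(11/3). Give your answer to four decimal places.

8.3679

Put m_i = S'' at the i-th knot. Here h = (1, 1, 1) and Δ = (8, -2, -4), so the interior equations h_(i-1)·m_(i-1) + 2(h_(i-1)+h_i)·m_i + h_i·m_(i+1) = 6(Δ_i − Δ_(i-1)) read
  1·m_0 + 4·m_1 + 1·m_2 = 6(Δ_1 - Δ_0) = -60
  1·m_1 + 4·m_2 + 1·m_3 = 6(Δ_2 - Δ_1) = -12
Natural end conditions: m_0 = m_3 = 0.
Solving: m_0 = 0, m_1 = -76/5, m_2 = 4/5, m_3 = 0.
On [3, 4], S(x) = 9 + 44/15·(x - 3) - 38/5·(x - 3)² + 8/3·(x - 3)³.
With (x - 3) = 2/3: S(11/3) = 3389/405.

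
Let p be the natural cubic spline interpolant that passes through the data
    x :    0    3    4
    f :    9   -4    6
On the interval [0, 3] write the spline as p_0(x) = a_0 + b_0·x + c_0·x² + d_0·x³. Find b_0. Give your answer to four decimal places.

With σ_i denoting the second derivative at x_i, h_i = 3, 1, and Δ_i = (y_(i+1) − y_i)/h_i = -13/3, 10:
  3·σ_0 + 8·σ_1 + 1·σ_2 = 6(Δ_1 - Δ_0) = 86
Natural end conditions: σ_0 = σ_2 = 0.
Solving the tridiagonal system: σ_0 = 0, σ_1 = 43/4, σ_2 = 0.
On [0, 3], with p_0(x) = a_0 + b_0·x + c_0·x² + d_0·x³: c_0 = σ_0/2 = 0, d_0 = (σ_1 - σ_0)/(6h_0) = 43/72, b_0 = Δ_0 - h_0(2σ_0 + σ_1)/6 = -233/24.

-9.7083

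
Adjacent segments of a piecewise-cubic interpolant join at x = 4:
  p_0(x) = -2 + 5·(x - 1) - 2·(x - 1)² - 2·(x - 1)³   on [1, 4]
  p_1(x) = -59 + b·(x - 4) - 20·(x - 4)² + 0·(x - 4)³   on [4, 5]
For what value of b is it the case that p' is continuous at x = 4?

-61

p_0'(x) = 5 - 4·(x - 1) - 6·(x - 1)², so p_0'(4) = -61. On the right, p_1'(4) = b, so b = -61.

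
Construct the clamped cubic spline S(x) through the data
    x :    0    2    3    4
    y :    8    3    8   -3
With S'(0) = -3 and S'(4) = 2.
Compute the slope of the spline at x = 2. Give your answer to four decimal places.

Write M_i for S''(x_i). With h_i = 2, 1, 1 and divided differences Δ_i = -5/2, 5, -11, the continuity of S' gives the tridiagonal system
  2·M_0 + 6·M_1 + 1·M_2 = 6(Δ_1 - Δ_0) = 45
  1·M_1 + 4·M_2 + 1·M_3 = 6(Δ_2 - Δ_1) = -96
Clamped end conditions give two more equations: 2h_0·M_0 + h_0·M_1 = 6(Δ_0 - S'(0)) = 3 and h_2·M_2 + 2h_2·M_3 = 6(S'(4) - Δ_2) = 78.
Solving: M_0 = -175/22, M_1 = 383/22, M_2 = -479/11, M_3 = 1337/22.
On [2, 3], S'(x) = b_1 + 2c_1·(x - 2) + 3d_1·(x - 2)² with b_1 = Δ_1 - h_1(2M_1 + M_2)/6 = 71/11, c_1 = M_1/2 = 383/44, d_1 = (M_2 - M_1)/(6h_1) = -447/44. So S'(2) = 71/11.

6.4545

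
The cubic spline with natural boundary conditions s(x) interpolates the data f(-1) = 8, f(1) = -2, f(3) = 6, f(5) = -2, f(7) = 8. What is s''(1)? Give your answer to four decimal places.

Write σ_i for s''(x_i). With h_i = 2, 2, 2, 2 and divided differences Δ_i = -5, 4, -4, 5, the continuity of s' gives the tridiagonal system
  2·σ_0 + 8·σ_1 + 2·σ_2 = 6(Δ_1 - Δ_0) = 54
  2·σ_1 + 8·σ_2 + 2·σ_3 = 6(Δ_2 - Δ_1) = -48
  2·σ_2 + 8·σ_3 + 2·σ_4 = 6(Δ_3 - Δ_2) = 54
Natural end conditions: σ_0 = σ_4 = 0.
Forward elimination and back-substitution give σ_0 = 0, σ_1 = 66/7, σ_2 = -75/7, σ_3 = 66/7, σ_4 = 0.

9.4286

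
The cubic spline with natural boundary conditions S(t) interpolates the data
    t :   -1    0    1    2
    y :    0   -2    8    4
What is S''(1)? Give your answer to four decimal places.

-27.2000

Write m_i for S''(x_i). With h_i = 1, 1, 1 and divided differences Δ_i = -2, 10, -4, the continuity of S' gives the tridiagonal system
  1·m_0 + 4·m_1 + 1·m_2 = 6(Δ_1 - Δ_0) = 72
  1·m_1 + 4·m_2 + 1·m_3 = 6(Δ_2 - Δ_1) = -84
Natural end conditions: m_0 = m_3 = 0.
Hence m_0 = 0, m_1 = 124/5, m_2 = -136/5, m_3 = 0.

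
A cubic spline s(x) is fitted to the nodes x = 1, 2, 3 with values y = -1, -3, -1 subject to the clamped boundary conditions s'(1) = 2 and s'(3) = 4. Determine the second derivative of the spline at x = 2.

10

With m_i denoting the second derivative at x_i, h_i = 1, 1, and Δ_i = (y_(i+1) − y_i)/h_i = -2, 2:
  1·m_0 + 4·m_1 + 1·m_2 = 6(Δ_1 - Δ_0) = 24
Clamped end conditions give two more equations: 2h_0·m_0 + h_0·m_1 = 6(Δ_0 - s'(1)) = -24 and h_1·m_1 + 2h_1·m_2 = 6(s'(3) - Δ_1) = 12.
Forward elimination and back-substitution give m_0 = -17, m_1 = 10, m_2 = 1.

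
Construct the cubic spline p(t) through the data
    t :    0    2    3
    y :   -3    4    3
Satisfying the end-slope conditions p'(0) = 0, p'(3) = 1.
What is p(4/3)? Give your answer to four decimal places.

2.0617

Let m_i = p''(x_i). Step sizes h_i = 2, 1; slopes of the chords Δ_i = (y_(i+1) - y_i)/h_i = 7/2, -1.
  2·m_0 + 6·m_1 + 1·m_2 = 6(Δ_1 - Δ_0) = -27
Clamped end conditions give two more equations: 2h_0·m_0 + h_0·m_1 = 6(Δ_0 - p'(0)) = 21 and h_1·m_1 + 2h_1·m_2 = 6(p'(3) - Δ_1) = 12.
Solving the tridiagonal system: m_0 = 121/12, m_1 = -29/3, m_2 = 65/6.
On [0, 2], p(t) = -3 + 0·t + 121/24·t² - 79/48·t³.
With t = 4/3: p(4/3) = 167/81.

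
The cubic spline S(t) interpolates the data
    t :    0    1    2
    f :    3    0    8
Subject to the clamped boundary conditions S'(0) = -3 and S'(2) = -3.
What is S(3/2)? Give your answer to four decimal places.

Put σ_i = S'' at the i-th knot. Here h = (1, 1) and Δ = (-3, 8), so the interior equations h_(i-1)·σ_(i-1) + 2(h_(i-1)+h_i)·σ_i + h_i·σ_(i+1) = 6(Δ_i − Δ_(i-1)) read
  1·σ_0 + 4·σ_1 + 1·σ_2 = 6(Δ_1 - Δ_0) = 66
Clamped end conditions give two more equations: 2h_0·σ_0 + h_0·σ_1 = 6(Δ_0 - S'(0)) = 0 and h_1·σ_1 + 2h_1·σ_2 = 6(S'(2) - Δ_1) = -66.
Forward elimination and back-substitution give σ_0 = -33/2, σ_1 = 33, σ_2 = -99/2.
On [1, 2], S(t) = 0 + 21/4·(t - 1) + 33/2·(t - 1)² - 55/4·(t - 1)³.
With (t - 1) = 1/2: S(3/2) = 161/32.

5.0313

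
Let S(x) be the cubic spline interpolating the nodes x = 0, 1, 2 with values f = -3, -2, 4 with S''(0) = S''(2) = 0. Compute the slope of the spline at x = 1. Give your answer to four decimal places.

3.5000

Let m_i = S''(x_i). Step sizes h_i = 1, 1; slopes of the chords Δ_i = (y_(i+1) - y_i)/h_i = 1, 6.
  1·m_0 + 4·m_1 + 1·m_2 = 6(Δ_1 - Δ_0) = 30
Natural end conditions: m_0 = m_2 = 0.
Hence m_0 = 0, m_1 = 15/2, m_2 = 0.
On [1, 2], S'(x) = b_1 + 2c_1·(x - 1) + 3d_1·(x - 1)² with b_1 = Δ_1 - h_1(2m_1 + m_2)/6 = 7/2, c_1 = m_1/2 = 15/4, d_1 = (m_2 - m_1)/(6h_1) = -5/4. So S'(1) = 7/2.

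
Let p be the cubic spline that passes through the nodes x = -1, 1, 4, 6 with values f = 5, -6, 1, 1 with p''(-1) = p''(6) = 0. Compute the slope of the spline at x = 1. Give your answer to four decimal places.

Put M_i = p'' at the i-th knot. Here h = (2, 3, 2) and Δ = (-11/2, 7/3, 0), so the interior equations h_(i-1)·M_(i-1) + 2(h_(i-1)+h_i)·M_i + h_i·M_(i+1) = 6(Δ_i − Δ_(i-1)) read
  2·M_0 + 10·M_1 + 3·M_2 = 6(Δ_1 - Δ_0) = 47
  3·M_1 + 10·M_2 + 2·M_3 = 6(Δ_2 - Δ_1) = -14
Natural end conditions: M_0 = M_3 = 0.
Solving: M_0 = 0, M_1 = 512/91, M_2 = -281/91, M_3 = 0.
On [1, 4], p'(x) = b_1 + 2c_1·(x - 1) + 3d_1·(x - 1)² with b_1 = Δ_1 - h_1(2M_1 + M_2)/6 = -955/546, c_1 = M_1/2 = 256/91, d_1 = (M_2 - M_1)/(6h_1) = -61/126. So p'(1) = -955/546.

-1.7491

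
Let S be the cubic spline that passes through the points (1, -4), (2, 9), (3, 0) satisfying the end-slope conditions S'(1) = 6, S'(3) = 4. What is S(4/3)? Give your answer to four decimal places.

0.2222

Put M_i = S'' at the i-th knot. Here h = (1, 1) and Δ = (13, -9), so the interior equations h_(i-1)·M_(i-1) + 2(h_(i-1)+h_i)·M_i + h_i·M_(i+1) = 6(Δ_i − Δ_(i-1)) read
  1·M_0 + 4·M_1 + 1·M_2 = 6(Δ_1 - Δ_0) = -132
Clamped end conditions give two more equations: 2h_0·M_0 + h_0·M_1 = 6(Δ_0 - S'(1)) = 42 and h_1·M_1 + 2h_1·M_2 = 6(S'(3) - Δ_1) = 78.
Solving the tridiagonal system: M_0 = 53, M_1 = -64, M_2 = 71.
On [1, 2], S(x) = -4 + 6·(x - 1) + 53/2·(x - 1)² - 39/2·(x - 1)³.
With (x - 1) = 1/3: S(4/3) = 2/9.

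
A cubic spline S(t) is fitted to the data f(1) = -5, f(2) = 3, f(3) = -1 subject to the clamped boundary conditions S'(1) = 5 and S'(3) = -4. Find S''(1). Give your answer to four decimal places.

22.5000

Write M_i for S''(x_i). With h_i = 1, 1 and divided differences Δ_i = 8, -4, the continuity of S' gives the tridiagonal system
  1·M_0 + 4·M_1 + 1·M_2 = 6(Δ_1 - Δ_0) = -72
Clamped end conditions give two more equations: 2h_0·M_0 + h_0·M_1 = 6(Δ_0 - S'(1)) = 18 and h_1·M_1 + 2h_1·M_2 = 6(S'(3) - Δ_1) = 0.
Solving: M_0 = 45/2, M_1 = -27, M_2 = 27/2.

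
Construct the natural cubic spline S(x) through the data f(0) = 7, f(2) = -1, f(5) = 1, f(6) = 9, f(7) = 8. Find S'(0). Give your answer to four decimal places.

Write M_i for S''(x_i). With h_i = 2, 3, 1, 1 and divided differences Δ_i = -4, 2/3, 8, -1, the continuity of S' gives the tridiagonal system
  2·M_0 + 10·M_1 + 3·M_2 = 6(Δ_1 - Δ_0) = 28
  3·M_1 + 8·M_2 + 1·M_3 = 6(Δ_2 - Δ_1) = 44
  1·M_2 + 4·M_3 + 1·M_4 = 6(Δ_3 - Δ_2) = -54
Natural end conditions: M_0 = M_4 = 0.
Hence M_0 = 0, M_1 = 89/137, M_2 = 982/137, M_3 = -2095/137, M_4 = 0.
On [0, 2], S'(x) = b_0 + 2c_0·x + 3d_0·x² with b_0 = Δ_0 - h_0(2M_0 + M_1)/6 = -1733/411, c_0 = M_0/2 = 0, d_0 = (M_1 - M_0)/(6h_0) = 89/1644. So S'(0) = -1733/411.

-4.2165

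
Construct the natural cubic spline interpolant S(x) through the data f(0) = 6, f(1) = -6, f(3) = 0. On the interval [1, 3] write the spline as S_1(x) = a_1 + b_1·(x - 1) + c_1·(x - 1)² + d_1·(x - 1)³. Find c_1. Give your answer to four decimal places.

7.5000

Put M_i = S'' at the i-th knot. Here h = (1, 2) and Δ = (-12, 3), so the interior equations h_(i-1)·M_(i-1) + 2(h_(i-1)+h_i)·M_i + h_i·M_(i+1) = 6(Δ_i − Δ_(i-1)) read
  1·M_0 + 6·M_1 + 2·M_2 = 6(Δ_1 - Δ_0) = 90
Natural end conditions: M_0 = M_2 = 0.
Solving: M_0 = 0, M_1 = 15, M_2 = 0.
On [1, 3], with S_1(x) = a_1 + b_1·(x - 1) + c_1·(x - 1)² + d_1·(x - 1)³: c_1 = M_1/2 = 15/2, d_1 = (M_2 - M_1)/(6h_1) = -5/4, b_1 = Δ_1 - h_1(2M_1 + M_2)/6 = -7.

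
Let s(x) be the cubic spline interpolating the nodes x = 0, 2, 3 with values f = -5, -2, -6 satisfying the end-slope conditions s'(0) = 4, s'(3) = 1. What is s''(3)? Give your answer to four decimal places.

19.5000

Let M_i = s''(x_i). Step sizes h_i = 2, 1; slopes of the chords Δ_i = (y_(i+1) - y_i)/h_i = 3/2, -4.
  2·M_0 + 6·M_1 + 1·M_2 = 6(Δ_1 - Δ_0) = -33
Clamped end conditions give two more equations: 2h_0·M_0 + h_0·M_1 = 6(Δ_0 - s'(0)) = -15 and h_1·M_1 + 2h_1·M_2 = 6(s'(3) - Δ_1) = 30.
Solving the tridiagonal system: M_0 = 3/4, M_1 = -9, M_2 = 39/2.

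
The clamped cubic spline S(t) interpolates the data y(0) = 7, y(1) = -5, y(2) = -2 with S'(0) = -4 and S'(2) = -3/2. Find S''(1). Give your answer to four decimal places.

42.5000

Write m_i for S''(x_i). With h_i = 1, 1 and divided differences Δ_i = -12, 3, the continuity of S' gives the tridiagonal system
  1·m_0 + 4·m_1 + 1·m_2 = 6(Δ_1 - Δ_0) = 90
Clamped end conditions give two more equations: 2h_0·m_0 + h_0·m_1 = 6(Δ_0 - S'(0)) = -48 and h_1·m_1 + 2h_1·m_2 = 6(S'(2) - Δ_1) = -27.
Solving the tridiagonal system: m_0 = -181/4, m_1 = 85/2, m_2 = -139/4.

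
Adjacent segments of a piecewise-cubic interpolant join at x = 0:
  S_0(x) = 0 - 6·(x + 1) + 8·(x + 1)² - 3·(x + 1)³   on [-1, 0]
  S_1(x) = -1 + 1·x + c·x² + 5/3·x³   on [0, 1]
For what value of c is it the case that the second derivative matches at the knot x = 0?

S_0''(x) = 16 - 18·(x + 1), so S_0''(0) = -2. On the right, S_1''(0) = 2c, so c = -1.

-1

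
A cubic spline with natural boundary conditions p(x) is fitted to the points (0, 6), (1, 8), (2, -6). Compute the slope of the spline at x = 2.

With σ_i denoting the second derivative at x_i, h_i = 1, 1, and Δ_i = (y_(i+1) − y_i)/h_i = 2, -14:
  1·σ_0 + 4·σ_1 + 1·σ_2 = 6(Δ_1 - Δ_0) = -96
Natural end conditions: σ_0 = σ_2 = 0.
Forward elimination and back-substitution give σ_0 = 0, σ_1 = -24, σ_2 = 0.
On [1, 2], p'(x) = b_1 + 2c_1·(x - 1) + 3d_1·(x - 1)² with b_1 = Δ_1 - h_1(2σ_1 + σ_2)/6 = -6, c_1 = σ_1/2 = -12, d_1 = (σ_2 - σ_1)/(6h_1) = 4. So p'(2) = -18.

-18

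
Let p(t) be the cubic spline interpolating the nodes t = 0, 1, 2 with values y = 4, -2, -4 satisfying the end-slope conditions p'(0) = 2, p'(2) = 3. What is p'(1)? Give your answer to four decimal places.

-7.2500

With σ_i denoting the second derivative at x_i, h_i = 1, 1, and Δ_i = (y_(i+1) − y_i)/h_i = -6, -2:
  1·σ_0 + 4·σ_1 + 1·σ_2 = 6(Δ_1 - Δ_0) = 24
Clamped end conditions give two more equations: 2h_0·σ_0 + h_0·σ_1 = 6(Δ_0 - p'(0)) = -48 and h_1·σ_1 + 2h_1·σ_2 = 6(p'(2) - Δ_1) = 30.
Hence σ_0 = -59/2, σ_1 = 11, σ_2 = 19/2.
On [1, 2], p'(t) = b_1 + 2c_1·(t - 1) + 3d_1·(t - 1)² with b_1 = Δ_1 - h_1(2σ_1 + σ_2)/6 = -29/4, c_1 = σ_1/2 = 11/2, d_1 = (σ_2 - σ_1)/(6h_1) = -1/4. So p'(1) = -29/4.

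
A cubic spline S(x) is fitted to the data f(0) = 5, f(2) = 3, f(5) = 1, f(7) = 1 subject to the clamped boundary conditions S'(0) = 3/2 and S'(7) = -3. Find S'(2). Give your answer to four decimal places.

-1.9271

Let m_i = S''(x_i). Step sizes h_i = 2, 3, 2; slopes of the chords Δ_i = (y_(i+1) - y_i)/h_i = -1, -2/3, 0.
  2·m_0 + 10·m_1 + 3·m_2 = 6(Δ_1 - Δ_0) = 2
  3·m_1 + 10·m_2 + 2·m_3 = 6(Δ_2 - Δ_1) = 4
Clamped end conditions give two more equations: 2h_0·m_0 + h_0·m_1 = 6(Δ_0 - S'(0)) = -15 and h_2·m_2 + 2h_2·m_3 = 6(S'(7) - Δ_2) = -18.
Solving the tridiagonal system: m_0 = -391/96, m_1 = 31/48, m_2 = 59/48, m_3 = -491/96.
On [2, 5], S'(x) = b_1 + 2c_1·(x - 2) + 3d_1·(x - 2)² with b_1 = Δ_1 - h_1(2m_1 + m_2)/6 = -185/96, c_1 = m_1/2 = 31/96, d_1 = (m_2 - m_1)/(6h_1) = 7/216. So S'(2) = -185/96.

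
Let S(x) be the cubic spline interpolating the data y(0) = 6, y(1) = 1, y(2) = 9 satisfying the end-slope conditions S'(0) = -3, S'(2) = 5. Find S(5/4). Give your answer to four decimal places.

Let σ_i = S''(x_i). Step sizes h_i = 1, 1; slopes of the chords Δ_i = (y_(i+1) - y_i)/h_i = -5, 8.
  1·σ_0 + 4·σ_1 + 1·σ_2 = 6(Δ_1 - Δ_0) = 78
Clamped end conditions give two more equations: 2h_0·σ_0 + h_0·σ_1 = 6(Δ_0 - S'(0)) = -12 and h_1·σ_1 + 2h_1·σ_2 = 6(S'(2) - Δ_1) = -18.
Solving the tridiagonal system: σ_0 = -43/2, σ_1 = 31, σ_2 = -49/2.
On [1, 2], S(x) = 1 + 7/4·(x - 1) + 31/2·(x - 1)² - 37/4·(x - 1)³.
With (x - 1) = 1/4: S(5/4) = 579/256.

2.2617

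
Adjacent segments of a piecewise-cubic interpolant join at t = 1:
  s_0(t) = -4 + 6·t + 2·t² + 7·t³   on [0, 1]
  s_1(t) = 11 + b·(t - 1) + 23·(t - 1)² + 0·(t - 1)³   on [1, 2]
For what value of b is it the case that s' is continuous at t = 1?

31

s_0'(t) = 6 + 4·t + 21·t², so s_0'(1) = 31. On the right, s_1'(1) = b, so b = 31.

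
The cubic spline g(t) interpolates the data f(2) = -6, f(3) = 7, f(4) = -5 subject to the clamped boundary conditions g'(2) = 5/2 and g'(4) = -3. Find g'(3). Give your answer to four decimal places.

0.8750

Let σ_i = g''(x_i). Step sizes h_i = 1, 1; slopes of the chords Δ_i = (y_(i+1) - y_i)/h_i = 13, -12.
  1·σ_0 + 4·σ_1 + 1·σ_2 = 6(Δ_1 - Δ_0) = -150
Clamped end conditions give two more equations: 2h_0·σ_0 + h_0·σ_1 = 6(Δ_0 - g'(2)) = 63 and h_1·σ_1 + 2h_1·σ_2 = 6(g'(4) - Δ_1) = 54.
Hence σ_0 = 265/4, σ_1 = -139/2, σ_2 = 247/4.
On [3, 4], g'(t) = b_1 + 2c_1·(t - 3) + 3d_1·(t - 3)² with b_1 = Δ_1 - h_1(2σ_1 + σ_2)/6 = 7/8, c_1 = σ_1/2 = -139/4, d_1 = (σ_2 - σ_1)/(6h_1) = 175/8. So g'(3) = 7/8.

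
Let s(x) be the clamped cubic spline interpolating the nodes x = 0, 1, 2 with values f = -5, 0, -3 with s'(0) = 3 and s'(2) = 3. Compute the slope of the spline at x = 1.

Write σ_i for s''(x_i). With h_i = 1, 1 and divided differences Δ_i = 5, -3, the continuity of s' gives the tridiagonal system
  1·σ_0 + 4·σ_1 + 1·σ_2 = 6(Δ_1 - Δ_0) = -48
Clamped end conditions give two more equations: 2h_0·σ_0 + h_0·σ_1 = 6(Δ_0 - s'(0)) = 12 and h_1·σ_1 + 2h_1·σ_2 = 6(s'(2) - Δ_1) = 36.
Solving the tridiagonal system: σ_0 = 18, σ_1 = -24, σ_2 = 30.
On [1, 2], s'(x) = b_1 + 2c_1·(x - 1) + 3d_1·(x - 1)² with b_1 = Δ_1 - h_1(2σ_1 + σ_2)/6 = 0, c_1 = σ_1/2 = -12, d_1 = (σ_2 - σ_1)/(6h_1) = 9. So s'(1) = 0.

0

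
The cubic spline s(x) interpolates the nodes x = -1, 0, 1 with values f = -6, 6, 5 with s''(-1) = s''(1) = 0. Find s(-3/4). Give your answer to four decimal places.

-2.2383

Write M_i for s''(x_i). With h_i = 1, 1 and divided differences Δ_i = 12, -1, the continuity of s' gives the tridiagonal system
  1·M_0 + 4·M_1 + 1·M_2 = 6(Δ_1 - Δ_0) = -78
Natural end conditions: M_0 = M_2 = 0.
Forward elimination and back-substitution give M_0 = 0, M_1 = -39/2, M_2 = 0.
On [-1, 0], s(x) = -6 + 61/4·(x + 1) + 0·(x + 1)² - 13/4·(x + 1)³.
With (x + 1) = 1/4: s(-3/4) = -573/256.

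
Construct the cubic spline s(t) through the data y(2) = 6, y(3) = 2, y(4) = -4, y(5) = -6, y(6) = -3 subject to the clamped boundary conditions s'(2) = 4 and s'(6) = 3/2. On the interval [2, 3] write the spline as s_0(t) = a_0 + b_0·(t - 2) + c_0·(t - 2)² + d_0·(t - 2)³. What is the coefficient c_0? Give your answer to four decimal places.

Put M_i = s'' at the i-th knot. Here h = (1, 1, 1, 1) and Δ = (-4, -6, -2, 3), so the interior equations h_(i-1)·M_(i-1) + 2(h_(i-1)+h_i)·M_i + h_i·M_(i+1) = 6(Δ_i − Δ_(i-1)) read
  1·M_0 + 4·M_1 + 1·M_2 = 6(Δ_1 - Δ_0) = -12
  1·M_1 + 4·M_2 + 1·M_3 = 6(Δ_2 - Δ_1) = 24
  1·M_2 + 4·M_3 + 1·M_4 = 6(Δ_3 - Δ_2) = 30
Clamped end conditions give two more equations: 2h_0·M_0 + h_0·M_1 = 6(Δ_0 - s'(2)) = -48 and h_3·M_3 + 2h_3·M_4 = 6(s'(6) - Δ_3) = -9.
Solving the tridiagonal system: M_0 = -1415/56, M_1 = 71/28, M_2 = 25/8, M_3 = 251/28, M_4 = -503/56.
On [2, 3], with s_0(t) = a_0 + b_0·(t - 2) + c_0·(t - 2)² + d_0·(t - 2)³: c_0 = M_0/2 = -1415/112, d_0 = (M_1 - M_0)/(6h_0) = 519/112, b_0 = Δ_0 - h_0(2M_0 + M_1)/6 = 4.

-12.6339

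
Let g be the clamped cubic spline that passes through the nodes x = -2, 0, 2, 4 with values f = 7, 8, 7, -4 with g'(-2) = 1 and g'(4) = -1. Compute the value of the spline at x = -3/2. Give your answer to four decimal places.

7.3563

Put σ_i = g'' at the i-th knot. Here h = (2, 2, 2) and Δ = (1/2, -1/2, -11/2), so the interior equations h_(i-1)·σ_(i-1) + 2(h_(i-1)+h_i)·σ_i + h_i·σ_(i+1) = 6(Δ_i − Δ_(i-1)) read
  2·σ_0 + 8·σ_1 + 2·σ_2 = 6(Δ_1 - Δ_0) = -6
  2·σ_1 + 8·σ_2 + 2·σ_3 = 6(Δ_2 - Δ_1) = -30
Clamped end conditions give two more equations: 2h_0·σ_0 + h_0·σ_1 = 6(Δ_0 - g'(-2)) = -3 and h_2·σ_2 + 2h_2·σ_3 = 6(g'(4) - Δ_2) = 27.
Solving: σ_0 = -41/30, σ_1 = 37/30, σ_2 = -197/30, σ_3 = 301/30.
On [-2, 0], g(x) = 7 + 1·(x + 2) - 41/60·(x + 2)² + 13/60·(x + 2)³.
With (x + 2) = 1/2: g(-3/2) = 1177/160.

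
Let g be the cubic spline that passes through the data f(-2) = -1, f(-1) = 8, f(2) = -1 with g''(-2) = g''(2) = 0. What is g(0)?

10

With m_i denoting the second derivative at x_i, h_i = 1, 3, and Δ_i = (y_(i+1) − y_i)/h_i = 9, -3:
  1·m_0 + 8·m_1 + 3·m_2 = 6(Δ_1 - Δ_0) = -72
Natural end conditions: m_0 = m_2 = 0.
Hence m_0 = 0, m_1 = -9, m_2 = 0.
On [-1, 2], g(t) = 8 + 6·(t + 1) - 9/2·(t + 1)² + 1/2·(t + 1)³.
With (t + 1) = 1: g(0) = 10.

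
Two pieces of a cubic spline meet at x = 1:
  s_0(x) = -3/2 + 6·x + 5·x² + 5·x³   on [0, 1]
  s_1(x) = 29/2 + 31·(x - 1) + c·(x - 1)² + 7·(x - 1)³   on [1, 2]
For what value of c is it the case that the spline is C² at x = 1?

20

s_0''(x) = 10 + 30·x, so s_0''(1) = 40. On the right, s_1''(1) = 2c, so c = 20.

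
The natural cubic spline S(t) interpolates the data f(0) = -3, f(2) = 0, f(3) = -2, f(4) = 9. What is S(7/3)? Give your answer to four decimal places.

With M_i denoting the second derivative at x_i, h_i = 2, 1, 1, and Δ_i = (y_(i+1) − y_i)/h_i = 3/2, -2, 11:
  2·M_0 + 6·M_1 + 1·M_2 = 6(Δ_1 - Δ_0) = -21
  1·M_1 + 4·M_2 + 1·M_3 = 6(Δ_2 - Δ_1) = 78
Natural end conditions: M_0 = M_3 = 0.
Solving: M_0 = 0, M_1 = -162/23, M_2 = 489/23, M_3 = 0.
On [2, 3], S(t) = 0 - 147/46·(t - 2) - 81/23·(t - 2)² + 217/46·(t - 2)³.
With (t - 2) = 1/3: S(7/3) = -796/621.

-1.2818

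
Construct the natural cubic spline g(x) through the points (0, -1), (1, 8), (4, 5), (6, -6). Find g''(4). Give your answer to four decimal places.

Write M_i for g''(x_i). With h_i = 1, 3, 2 and divided differences Δ_i = 9, -1, -11/2, the continuity of g' gives the tridiagonal system
  1·M_0 + 8·M_1 + 3·M_2 = 6(Δ_1 - Δ_0) = -60
  3·M_1 + 10·M_2 + 2·M_3 = 6(Δ_2 - Δ_1) = -27
Natural end conditions: M_0 = M_3 = 0.
Hence M_0 = 0, M_1 = -519/71, M_2 = -36/71, M_3 = 0.

-0.5070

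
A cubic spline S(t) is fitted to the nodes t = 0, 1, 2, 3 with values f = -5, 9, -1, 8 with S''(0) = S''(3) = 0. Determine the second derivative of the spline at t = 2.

40

With M_i denoting the second derivative at x_i, h_i = 1, 1, 1, and Δ_i = (y_(i+1) − y_i)/h_i = 14, -10, 9:
  1·M_0 + 4·M_1 + 1·M_2 = 6(Δ_1 - Δ_0) = -144
  1·M_1 + 4·M_2 + 1·M_3 = 6(Δ_2 - Δ_1) = 114
Natural end conditions: M_0 = M_3 = 0.
Solving the tridiagonal system: M_0 = 0, M_1 = -46, M_2 = 40, M_3 = 0.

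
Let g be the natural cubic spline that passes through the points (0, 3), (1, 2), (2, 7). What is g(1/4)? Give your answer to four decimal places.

2.3984

Put m_i = g'' at the i-th knot. Here h = (1, 1) and Δ = (-1, 5), so the interior equations h_(i-1)·m_(i-1) + 2(h_(i-1)+h_i)·m_i + h_i·m_(i+1) = 6(Δ_i − Δ_(i-1)) read
  1·m_0 + 4·m_1 + 1·m_2 = 6(Δ_1 - Δ_0) = 36
Natural end conditions: m_0 = m_2 = 0.
Solving the tridiagonal system: m_0 = 0, m_1 = 9, m_2 = 0.
On [0, 1], g(t) = 3 - 5/2·t + 0·t² + 3/2·t³.
With t = 1/4: g(1/4) = 307/128.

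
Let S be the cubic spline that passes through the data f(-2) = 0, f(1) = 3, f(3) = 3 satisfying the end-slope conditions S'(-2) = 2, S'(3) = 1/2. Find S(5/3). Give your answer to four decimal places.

2.9407

With m_i denoting the second derivative at x_i, h_i = 3, 2, and Δ_i = (y_(i+1) − y_i)/h_i = 1, 0:
  3·m_0 + 10·m_1 + 2·m_2 = 6(Δ_1 - Δ_0) = -6
Clamped end conditions give two more equations: 2h_0·m_0 + h_0·m_1 = 6(Δ_0 - S'(-2)) = -6 and h_1·m_1 + 2h_1·m_2 = 6(S'(3) - Δ_1) = 3.
Forward elimination and back-substitution give m_0 = -7/10, m_1 = -3/5, m_2 = 21/20.
On [1, 3], S(x) = 3 + 1/20·(x - 1) - 3/10·(x - 1)² + 11/80·(x - 1)³.
With (x - 1) = 2/3: S(5/3) = 397/135.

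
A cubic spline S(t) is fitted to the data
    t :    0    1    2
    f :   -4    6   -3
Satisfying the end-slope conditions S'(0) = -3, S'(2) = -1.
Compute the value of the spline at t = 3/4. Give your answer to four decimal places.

With M_i denoting the second derivative at x_i, h_i = 1, 1, and Δ_i = (y_(i+1) − y_i)/h_i = 10, -9:
  1·M_0 + 4·M_1 + 1·M_2 = 6(Δ_1 - Δ_0) = -114
Clamped end conditions give two more equations: 2h_0·M_0 + h_0·M_1 = 6(Δ_0 - S'(0)) = 78 and h_1·M_1 + 2h_1·M_2 = 6(S'(2) - Δ_1) = 48.
Solving the tridiagonal system: M_0 = 137/2, M_1 = -59, M_2 = 107/2.
On [0, 1], S(t) = -4 - 3·t + 137/4·t² - 85/4·t³.
With t = 3/4: S(3/4) = 1037/256.

4.0508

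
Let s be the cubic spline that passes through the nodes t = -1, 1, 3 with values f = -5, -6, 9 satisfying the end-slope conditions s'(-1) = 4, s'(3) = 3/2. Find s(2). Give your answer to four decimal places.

Put M_i = s'' at the i-th knot. Here h = (2, 2) and Δ = (-1/2, 15/2), so the interior equations h_(i-1)·M_(i-1) + 2(h_(i-1)+h_i)·M_i + h_i·M_(i+1) = 6(Δ_i − Δ_(i-1)) read
  2·M_0 + 8·M_1 + 2·M_2 = 6(Δ_1 - Δ_0) = 48
Clamped end conditions give two more equations: 2h_0·M_0 + h_0·M_1 = 6(Δ_0 - s'(-1)) = -27 and h_1·M_1 + 2h_1·M_2 = 6(s'(3) - Δ_1) = -36.
Hence M_0 = -107/8, M_1 = 53/4, M_2 = -125/8.
On [1, 3], s(t) = -6 + 31/8·(t - 1) + 53/8·(t - 1)² - 77/32·(t - 1)³.
With (t - 1) = 1: s(2) = 67/32.

2.0938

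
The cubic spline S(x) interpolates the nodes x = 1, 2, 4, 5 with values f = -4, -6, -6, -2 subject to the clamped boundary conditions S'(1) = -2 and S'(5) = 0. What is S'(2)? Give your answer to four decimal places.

Write σ_i for S''(x_i). With h_i = 1, 2, 1 and divided differences Δ_i = -2, 0, 4, the continuity of S' gives the tridiagonal system
  1·σ_0 + 6·σ_1 + 2·σ_2 = 6(Δ_1 - Δ_0) = 12
  2·σ_1 + 6·σ_2 + 1·σ_3 = 6(Δ_2 - Δ_1) = 24
Clamped end conditions give two more equations: 2h_0·σ_0 + h_0·σ_1 = 6(Δ_0 - S'(1)) = 0 and h_2·σ_2 + 2h_2·σ_3 = 6(S'(5) - Δ_2) = -24.
Solving the tridiagonal system: σ_0 = 4/35, σ_1 = -8/35, σ_2 = 232/35, σ_3 = -536/35.
On [2, 4], S'(x) = b_1 + 2c_1·(x - 2) + 3d_1·(x - 2)² with b_1 = Δ_1 - h_1(2σ_1 + σ_2)/6 = -72/35, c_1 = σ_1/2 = -4/35, d_1 = (σ_2 - σ_1)/(6h_1) = 4/7. So S'(2) = -72/35.

-2.0571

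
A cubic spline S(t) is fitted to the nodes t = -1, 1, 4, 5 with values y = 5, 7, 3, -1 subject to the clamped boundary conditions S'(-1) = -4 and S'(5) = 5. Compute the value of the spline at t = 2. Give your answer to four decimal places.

8.7863

Let M_i = S''(x_i). Step sizes h_i = 2, 3, 1; slopes of the chords Δ_i = (y_(i+1) - y_i)/h_i = 1, -4/3, -4.
  2·M_0 + 10·M_1 + 3·M_2 = 6(Δ_1 - Δ_0) = -14
  3·M_1 + 8·M_2 + 1·M_3 = 6(Δ_2 - Δ_1) = -16
Clamped end conditions give two more equations: 2h_0·M_0 + h_0·M_1 = 6(Δ_0 - S'(-1)) = 30 and h_2·M_2 + 2h_2·M_3 = 6(S'(5) - Δ_2) = 54.
Hence M_0 = 322/39, M_1 = -59/39, M_2 = -200/39, M_3 = 1153/39.
On [1, 4], S(t) = 7 + 107/39·(t - 1) - 59/78·(t - 1)² - 47/234·(t - 1)³.
With (t - 1) = 1: S(2) = 1028/117.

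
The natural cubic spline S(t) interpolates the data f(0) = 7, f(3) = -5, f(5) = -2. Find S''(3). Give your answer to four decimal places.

Write M_i for S''(x_i). With h_i = 3, 2 and divided differences Δ_i = -4, 3/2, the continuity of S' gives the tridiagonal system
  3·M_0 + 10·M_1 + 2·M_2 = 6(Δ_1 - Δ_0) = 33
Natural end conditions: M_0 = M_2 = 0.
Solving the tridiagonal system: M_0 = 0, M_1 = 33/10, M_2 = 0.

3.3000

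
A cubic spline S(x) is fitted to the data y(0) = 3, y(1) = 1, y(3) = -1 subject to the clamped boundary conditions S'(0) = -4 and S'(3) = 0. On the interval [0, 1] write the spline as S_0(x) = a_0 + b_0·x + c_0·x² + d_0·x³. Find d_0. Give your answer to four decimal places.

-1.1667

Write σ_i for S''(x_i). With h_i = 1, 2 and divided differences Δ_i = -2, -1, the continuity of S' gives the tridiagonal system
  1·σ_0 + 6·σ_1 + 2·σ_2 = 6(Δ_1 - Δ_0) = 6
Clamped end conditions give two more equations: 2h_0·σ_0 + h_0·σ_1 = 6(Δ_0 - S'(0)) = 12 and h_1·σ_1 + 2h_1·σ_2 = 6(S'(3) - Δ_1) = 6.
Solving the tridiagonal system: σ_0 = 19/3, σ_1 = -2/3, σ_2 = 11/6.
On [0, 1], with S_0(x) = a_0 + b_0·x + c_0·x² + d_0·x³: c_0 = σ_0/2 = 19/6, d_0 = (σ_1 - σ_0)/(6h_0) = -7/6, b_0 = Δ_0 - h_0(2σ_0 + σ_1)/6 = -4.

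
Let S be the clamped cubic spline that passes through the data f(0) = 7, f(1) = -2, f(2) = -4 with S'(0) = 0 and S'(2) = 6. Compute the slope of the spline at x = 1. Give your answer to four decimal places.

-9.7500

Write σ_i for S''(x_i). With h_i = 1, 1 and divided differences Δ_i = -9, -2, the continuity of S' gives the tridiagonal system
  1·σ_0 + 4·σ_1 + 1·σ_2 = 6(Δ_1 - Δ_0) = 42
Clamped end conditions give two more equations: 2h_0·σ_0 + h_0·σ_1 = 6(Δ_0 - S'(0)) = -54 and h_1·σ_1 + 2h_1·σ_2 = 6(S'(2) - Δ_1) = 48.
Hence σ_0 = -69/2, σ_1 = 15, σ_2 = 33/2.
On [1, 2], S'(x) = b_1 + 2c_1·(x - 1) + 3d_1·(x - 1)² with b_1 = Δ_1 - h_1(2σ_1 + σ_2)/6 = -39/4, c_1 = σ_1/2 = 15/2, d_1 = (σ_2 - σ_1)/(6h_1) = 1/4. So S'(1) = -39/4.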